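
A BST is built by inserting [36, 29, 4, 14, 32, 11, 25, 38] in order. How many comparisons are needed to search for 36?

Search path for 36: 36
Found: True
Comparisons: 1


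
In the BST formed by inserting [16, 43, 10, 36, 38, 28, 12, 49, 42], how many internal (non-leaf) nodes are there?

Tree built from: [16, 43, 10, 36, 38, 28, 12, 49, 42]
Tree (level-order array): [16, 10, 43, None, 12, 36, 49, None, None, 28, 38, None, None, None, None, None, 42]
Rule: An internal node has at least one child.
Per-node child counts:
  node 16: 2 child(ren)
  node 10: 1 child(ren)
  node 12: 0 child(ren)
  node 43: 2 child(ren)
  node 36: 2 child(ren)
  node 28: 0 child(ren)
  node 38: 1 child(ren)
  node 42: 0 child(ren)
  node 49: 0 child(ren)
Matching nodes: [16, 10, 43, 36, 38]
Count of internal (non-leaf) nodes: 5


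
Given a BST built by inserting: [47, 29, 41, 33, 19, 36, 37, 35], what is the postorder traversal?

Tree insertion order: [47, 29, 41, 33, 19, 36, 37, 35]
Tree (level-order array): [47, 29, None, 19, 41, None, None, 33, None, None, 36, 35, 37]
Postorder traversal: [19, 35, 37, 36, 33, 41, 29, 47]


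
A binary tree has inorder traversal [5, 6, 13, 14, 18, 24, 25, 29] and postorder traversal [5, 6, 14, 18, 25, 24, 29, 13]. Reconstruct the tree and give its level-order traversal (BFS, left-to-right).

Inorder:   [5, 6, 13, 14, 18, 24, 25, 29]
Postorder: [5, 6, 14, 18, 25, 24, 29, 13]
Algorithm: postorder visits root last, so walk postorder right-to-left;
each value is the root of the current inorder slice — split it at that
value, recurse on the right subtree first, then the left.
Recursive splits:
  root=13; inorder splits into left=[5, 6], right=[14, 18, 24, 25, 29]
  root=29; inorder splits into left=[14, 18, 24, 25], right=[]
  root=24; inorder splits into left=[14, 18], right=[25]
  root=25; inorder splits into left=[], right=[]
  root=18; inorder splits into left=[14], right=[]
  root=14; inorder splits into left=[], right=[]
  root=6; inorder splits into left=[5], right=[]
  root=5; inorder splits into left=[], right=[]
Reconstructed level-order: [13, 6, 29, 5, 24, 18, 25, 14]


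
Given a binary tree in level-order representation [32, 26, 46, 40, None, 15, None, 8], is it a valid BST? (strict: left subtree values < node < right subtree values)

Level-order array: [32, 26, 46, 40, None, 15, None, 8]
Validate using subtree bounds (lo, hi): at each node, require lo < value < hi,
then recurse left with hi=value and right with lo=value.
Preorder trace (stopping at first violation):
  at node 32 with bounds (-inf, +inf): OK
  at node 26 with bounds (-inf, 32): OK
  at node 40 with bounds (-inf, 26): VIOLATION
Node 40 violates its bound: not (-inf < 40 < 26).
Result: Not a valid BST


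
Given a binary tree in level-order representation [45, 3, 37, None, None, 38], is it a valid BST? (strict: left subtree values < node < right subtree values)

Level-order array: [45, 3, 37, None, None, 38]
Validate using subtree bounds (lo, hi): at each node, require lo < value < hi,
then recurse left with hi=value and right with lo=value.
Preorder trace (stopping at first violation):
  at node 45 with bounds (-inf, +inf): OK
  at node 3 with bounds (-inf, 45): OK
  at node 37 with bounds (45, +inf): VIOLATION
Node 37 violates its bound: not (45 < 37 < +inf).
Result: Not a valid BST


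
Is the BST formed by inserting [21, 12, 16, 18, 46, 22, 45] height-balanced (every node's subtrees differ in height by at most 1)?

Tree (level-order array): [21, 12, 46, None, 16, 22, None, None, 18, None, 45]
Definition: a tree is height-balanced if, at every node, |h(left) - h(right)| <= 1 (empty subtree has height -1).
Bottom-up per-node check:
  node 18: h_left=-1, h_right=-1, diff=0 [OK], height=0
  node 16: h_left=-1, h_right=0, diff=1 [OK], height=1
  node 12: h_left=-1, h_right=1, diff=2 [FAIL (|-1-1|=2 > 1)], height=2
  node 45: h_left=-1, h_right=-1, diff=0 [OK], height=0
  node 22: h_left=-1, h_right=0, diff=1 [OK], height=1
  node 46: h_left=1, h_right=-1, diff=2 [FAIL (|1--1|=2 > 1)], height=2
  node 21: h_left=2, h_right=2, diff=0 [OK], height=3
Node 12 violates the condition: |-1 - 1| = 2 > 1.
Result: Not balanced


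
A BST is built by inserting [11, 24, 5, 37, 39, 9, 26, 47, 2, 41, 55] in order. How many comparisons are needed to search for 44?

Search path for 44: 11 -> 24 -> 37 -> 39 -> 47 -> 41
Found: False
Comparisons: 6


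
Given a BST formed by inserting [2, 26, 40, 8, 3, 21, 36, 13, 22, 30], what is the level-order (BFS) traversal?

Tree insertion order: [2, 26, 40, 8, 3, 21, 36, 13, 22, 30]
Tree (level-order array): [2, None, 26, 8, 40, 3, 21, 36, None, None, None, 13, 22, 30]
BFS from the root, enqueuing left then right child of each popped node:
  queue [2] -> pop 2, enqueue [26], visited so far: [2]
  queue [26] -> pop 26, enqueue [8, 40], visited so far: [2, 26]
  queue [8, 40] -> pop 8, enqueue [3, 21], visited so far: [2, 26, 8]
  queue [40, 3, 21] -> pop 40, enqueue [36], visited so far: [2, 26, 8, 40]
  queue [3, 21, 36] -> pop 3, enqueue [none], visited so far: [2, 26, 8, 40, 3]
  queue [21, 36] -> pop 21, enqueue [13, 22], visited so far: [2, 26, 8, 40, 3, 21]
  queue [36, 13, 22] -> pop 36, enqueue [30], visited so far: [2, 26, 8, 40, 3, 21, 36]
  queue [13, 22, 30] -> pop 13, enqueue [none], visited so far: [2, 26, 8, 40, 3, 21, 36, 13]
  queue [22, 30] -> pop 22, enqueue [none], visited so far: [2, 26, 8, 40, 3, 21, 36, 13, 22]
  queue [30] -> pop 30, enqueue [none], visited so far: [2, 26, 8, 40, 3, 21, 36, 13, 22, 30]
Result: [2, 26, 8, 40, 3, 21, 36, 13, 22, 30]


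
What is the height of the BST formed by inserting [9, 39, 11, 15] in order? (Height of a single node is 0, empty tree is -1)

Insertion order: [9, 39, 11, 15]
Tree (level-order array): [9, None, 39, 11, None, None, 15]
Compute height bottom-up (empty subtree = -1):
  height(15) = 1 + max(-1, -1) = 0
  height(11) = 1 + max(-1, 0) = 1
  height(39) = 1 + max(1, -1) = 2
  height(9) = 1 + max(-1, 2) = 3
Height = 3


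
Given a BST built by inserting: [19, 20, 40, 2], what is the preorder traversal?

Tree insertion order: [19, 20, 40, 2]
Tree (level-order array): [19, 2, 20, None, None, None, 40]
Preorder traversal: [19, 2, 20, 40]


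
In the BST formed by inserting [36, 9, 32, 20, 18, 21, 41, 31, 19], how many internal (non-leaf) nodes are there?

Tree built from: [36, 9, 32, 20, 18, 21, 41, 31, 19]
Tree (level-order array): [36, 9, 41, None, 32, None, None, 20, None, 18, 21, None, 19, None, 31]
Rule: An internal node has at least one child.
Per-node child counts:
  node 36: 2 child(ren)
  node 9: 1 child(ren)
  node 32: 1 child(ren)
  node 20: 2 child(ren)
  node 18: 1 child(ren)
  node 19: 0 child(ren)
  node 21: 1 child(ren)
  node 31: 0 child(ren)
  node 41: 0 child(ren)
Matching nodes: [36, 9, 32, 20, 18, 21]
Count of internal (non-leaf) nodes: 6


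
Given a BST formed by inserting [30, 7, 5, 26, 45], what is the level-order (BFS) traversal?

Tree insertion order: [30, 7, 5, 26, 45]
Tree (level-order array): [30, 7, 45, 5, 26]
BFS from the root, enqueuing left then right child of each popped node:
  queue [30] -> pop 30, enqueue [7, 45], visited so far: [30]
  queue [7, 45] -> pop 7, enqueue [5, 26], visited so far: [30, 7]
  queue [45, 5, 26] -> pop 45, enqueue [none], visited so far: [30, 7, 45]
  queue [5, 26] -> pop 5, enqueue [none], visited so far: [30, 7, 45, 5]
  queue [26] -> pop 26, enqueue [none], visited so far: [30, 7, 45, 5, 26]
Result: [30, 7, 45, 5, 26]


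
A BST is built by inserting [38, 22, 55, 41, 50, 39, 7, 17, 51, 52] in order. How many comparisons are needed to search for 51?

Search path for 51: 38 -> 55 -> 41 -> 50 -> 51
Found: True
Comparisons: 5


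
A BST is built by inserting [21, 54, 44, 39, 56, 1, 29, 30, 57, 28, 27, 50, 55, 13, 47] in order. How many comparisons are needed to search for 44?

Search path for 44: 21 -> 54 -> 44
Found: True
Comparisons: 3


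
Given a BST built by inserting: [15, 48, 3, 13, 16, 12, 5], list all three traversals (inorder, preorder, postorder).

Tree insertion order: [15, 48, 3, 13, 16, 12, 5]
Tree (level-order array): [15, 3, 48, None, 13, 16, None, 12, None, None, None, 5]
Inorder (L, root, R): [3, 5, 12, 13, 15, 16, 48]
Preorder (root, L, R): [15, 3, 13, 12, 5, 48, 16]
Postorder (L, R, root): [5, 12, 13, 3, 16, 48, 15]


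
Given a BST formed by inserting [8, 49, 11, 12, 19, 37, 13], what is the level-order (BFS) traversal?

Tree insertion order: [8, 49, 11, 12, 19, 37, 13]
Tree (level-order array): [8, None, 49, 11, None, None, 12, None, 19, 13, 37]
BFS from the root, enqueuing left then right child of each popped node:
  queue [8] -> pop 8, enqueue [49], visited so far: [8]
  queue [49] -> pop 49, enqueue [11], visited so far: [8, 49]
  queue [11] -> pop 11, enqueue [12], visited so far: [8, 49, 11]
  queue [12] -> pop 12, enqueue [19], visited so far: [8, 49, 11, 12]
  queue [19] -> pop 19, enqueue [13, 37], visited so far: [8, 49, 11, 12, 19]
  queue [13, 37] -> pop 13, enqueue [none], visited so far: [8, 49, 11, 12, 19, 13]
  queue [37] -> pop 37, enqueue [none], visited so far: [8, 49, 11, 12, 19, 13, 37]
Result: [8, 49, 11, 12, 19, 13, 37]


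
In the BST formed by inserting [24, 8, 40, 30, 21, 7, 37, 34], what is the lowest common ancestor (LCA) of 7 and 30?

Tree insertion order: [24, 8, 40, 30, 21, 7, 37, 34]
Tree (level-order array): [24, 8, 40, 7, 21, 30, None, None, None, None, None, None, 37, 34]
In a BST, the LCA of p=7, q=30 is the first node v on the
root-to-leaf path with p <= v <= q (go left if both < v, right if both > v).
Walk from root:
  at 24: 7 <= 24 <= 30, this is the LCA
LCA = 24


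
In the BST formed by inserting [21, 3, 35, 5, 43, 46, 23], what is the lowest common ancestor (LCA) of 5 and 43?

Tree insertion order: [21, 3, 35, 5, 43, 46, 23]
Tree (level-order array): [21, 3, 35, None, 5, 23, 43, None, None, None, None, None, 46]
In a BST, the LCA of p=5, q=43 is the first node v on the
root-to-leaf path with p <= v <= q (go left if both < v, right if both > v).
Walk from root:
  at 21: 5 <= 21 <= 43, this is the LCA
LCA = 21


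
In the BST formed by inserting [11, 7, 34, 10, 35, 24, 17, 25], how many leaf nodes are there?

Tree built from: [11, 7, 34, 10, 35, 24, 17, 25]
Tree (level-order array): [11, 7, 34, None, 10, 24, 35, None, None, 17, 25]
Rule: A leaf has 0 children.
Per-node child counts:
  node 11: 2 child(ren)
  node 7: 1 child(ren)
  node 10: 0 child(ren)
  node 34: 2 child(ren)
  node 24: 2 child(ren)
  node 17: 0 child(ren)
  node 25: 0 child(ren)
  node 35: 0 child(ren)
Matching nodes: [10, 17, 25, 35]
Count of leaf nodes: 4


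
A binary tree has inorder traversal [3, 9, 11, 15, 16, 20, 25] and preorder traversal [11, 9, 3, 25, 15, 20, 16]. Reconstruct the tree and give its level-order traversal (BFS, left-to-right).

Inorder:  [3, 9, 11, 15, 16, 20, 25]
Preorder: [11, 9, 3, 25, 15, 20, 16]
Algorithm: preorder visits root first, so consume preorder in order;
for each root, split the current inorder slice at that value into
left-subtree inorder and right-subtree inorder, then recurse.
Recursive splits:
  root=11; inorder splits into left=[3, 9], right=[15, 16, 20, 25]
  root=9; inorder splits into left=[3], right=[]
  root=3; inorder splits into left=[], right=[]
  root=25; inorder splits into left=[15, 16, 20], right=[]
  root=15; inorder splits into left=[], right=[16, 20]
  root=20; inorder splits into left=[16], right=[]
  root=16; inorder splits into left=[], right=[]
Reconstructed level-order: [11, 9, 25, 3, 15, 20, 16]


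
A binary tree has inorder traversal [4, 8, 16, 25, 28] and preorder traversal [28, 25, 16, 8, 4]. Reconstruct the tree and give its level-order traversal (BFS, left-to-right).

Inorder:  [4, 8, 16, 25, 28]
Preorder: [28, 25, 16, 8, 4]
Algorithm: preorder visits root first, so consume preorder in order;
for each root, split the current inorder slice at that value into
left-subtree inorder and right-subtree inorder, then recurse.
Recursive splits:
  root=28; inorder splits into left=[4, 8, 16, 25], right=[]
  root=25; inorder splits into left=[4, 8, 16], right=[]
  root=16; inorder splits into left=[4, 8], right=[]
  root=8; inorder splits into left=[4], right=[]
  root=4; inorder splits into left=[], right=[]
Reconstructed level-order: [28, 25, 16, 8, 4]


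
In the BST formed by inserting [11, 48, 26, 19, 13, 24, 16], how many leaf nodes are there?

Tree built from: [11, 48, 26, 19, 13, 24, 16]
Tree (level-order array): [11, None, 48, 26, None, 19, None, 13, 24, None, 16]
Rule: A leaf has 0 children.
Per-node child counts:
  node 11: 1 child(ren)
  node 48: 1 child(ren)
  node 26: 1 child(ren)
  node 19: 2 child(ren)
  node 13: 1 child(ren)
  node 16: 0 child(ren)
  node 24: 0 child(ren)
Matching nodes: [16, 24]
Count of leaf nodes: 2


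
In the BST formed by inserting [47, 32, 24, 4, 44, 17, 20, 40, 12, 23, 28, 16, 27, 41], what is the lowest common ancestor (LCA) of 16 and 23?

Tree insertion order: [47, 32, 24, 4, 44, 17, 20, 40, 12, 23, 28, 16, 27, 41]
Tree (level-order array): [47, 32, None, 24, 44, 4, 28, 40, None, None, 17, 27, None, None, 41, 12, 20, None, None, None, None, None, 16, None, 23]
In a BST, the LCA of p=16, q=23 is the first node v on the
root-to-leaf path with p <= v <= q (go left if both < v, right if both > v).
Walk from root:
  at 47: both 16 and 23 < 47, go left
  at 32: both 16 and 23 < 32, go left
  at 24: both 16 and 23 < 24, go left
  at 4: both 16 and 23 > 4, go right
  at 17: 16 <= 17 <= 23, this is the LCA
LCA = 17


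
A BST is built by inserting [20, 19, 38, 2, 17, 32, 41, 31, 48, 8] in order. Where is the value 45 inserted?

Starting tree (level order): [20, 19, 38, 2, None, 32, 41, None, 17, 31, None, None, 48, 8]
Insertion path: 20 -> 38 -> 41 -> 48
Result: insert 45 as left child of 48
Final tree (level order): [20, 19, 38, 2, None, 32, 41, None, 17, 31, None, None, 48, 8, None, None, None, 45]


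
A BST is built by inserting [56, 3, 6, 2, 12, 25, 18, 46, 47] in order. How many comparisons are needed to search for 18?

Search path for 18: 56 -> 3 -> 6 -> 12 -> 25 -> 18
Found: True
Comparisons: 6


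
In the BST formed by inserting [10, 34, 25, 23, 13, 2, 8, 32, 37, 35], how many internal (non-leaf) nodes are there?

Tree built from: [10, 34, 25, 23, 13, 2, 8, 32, 37, 35]
Tree (level-order array): [10, 2, 34, None, 8, 25, 37, None, None, 23, 32, 35, None, 13]
Rule: An internal node has at least one child.
Per-node child counts:
  node 10: 2 child(ren)
  node 2: 1 child(ren)
  node 8: 0 child(ren)
  node 34: 2 child(ren)
  node 25: 2 child(ren)
  node 23: 1 child(ren)
  node 13: 0 child(ren)
  node 32: 0 child(ren)
  node 37: 1 child(ren)
  node 35: 0 child(ren)
Matching nodes: [10, 2, 34, 25, 23, 37]
Count of internal (non-leaf) nodes: 6


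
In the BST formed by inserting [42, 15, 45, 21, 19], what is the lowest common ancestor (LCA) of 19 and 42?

Tree insertion order: [42, 15, 45, 21, 19]
Tree (level-order array): [42, 15, 45, None, 21, None, None, 19]
In a BST, the LCA of p=19, q=42 is the first node v on the
root-to-leaf path with p <= v <= q (go left if both < v, right if both > v).
Walk from root:
  at 42: 19 <= 42 <= 42, this is the LCA
LCA = 42


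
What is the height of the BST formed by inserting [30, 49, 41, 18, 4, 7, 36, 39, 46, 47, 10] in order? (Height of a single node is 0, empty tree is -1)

Insertion order: [30, 49, 41, 18, 4, 7, 36, 39, 46, 47, 10]
Tree (level-order array): [30, 18, 49, 4, None, 41, None, None, 7, 36, 46, None, 10, None, 39, None, 47]
Compute height bottom-up (empty subtree = -1):
  height(10) = 1 + max(-1, -1) = 0
  height(7) = 1 + max(-1, 0) = 1
  height(4) = 1 + max(-1, 1) = 2
  height(18) = 1 + max(2, -1) = 3
  height(39) = 1 + max(-1, -1) = 0
  height(36) = 1 + max(-1, 0) = 1
  height(47) = 1 + max(-1, -1) = 0
  height(46) = 1 + max(-1, 0) = 1
  height(41) = 1 + max(1, 1) = 2
  height(49) = 1 + max(2, -1) = 3
  height(30) = 1 + max(3, 3) = 4
Height = 4


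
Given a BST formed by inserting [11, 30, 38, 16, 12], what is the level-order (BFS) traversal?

Tree insertion order: [11, 30, 38, 16, 12]
Tree (level-order array): [11, None, 30, 16, 38, 12]
BFS from the root, enqueuing left then right child of each popped node:
  queue [11] -> pop 11, enqueue [30], visited so far: [11]
  queue [30] -> pop 30, enqueue [16, 38], visited so far: [11, 30]
  queue [16, 38] -> pop 16, enqueue [12], visited so far: [11, 30, 16]
  queue [38, 12] -> pop 38, enqueue [none], visited so far: [11, 30, 16, 38]
  queue [12] -> pop 12, enqueue [none], visited so far: [11, 30, 16, 38, 12]
Result: [11, 30, 16, 38, 12]


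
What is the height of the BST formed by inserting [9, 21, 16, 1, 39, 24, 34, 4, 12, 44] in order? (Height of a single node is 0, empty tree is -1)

Insertion order: [9, 21, 16, 1, 39, 24, 34, 4, 12, 44]
Tree (level-order array): [9, 1, 21, None, 4, 16, 39, None, None, 12, None, 24, 44, None, None, None, 34]
Compute height bottom-up (empty subtree = -1):
  height(4) = 1 + max(-1, -1) = 0
  height(1) = 1 + max(-1, 0) = 1
  height(12) = 1 + max(-1, -1) = 0
  height(16) = 1 + max(0, -1) = 1
  height(34) = 1 + max(-1, -1) = 0
  height(24) = 1 + max(-1, 0) = 1
  height(44) = 1 + max(-1, -1) = 0
  height(39) = 1 + max(1, 0) = 2
  height(21) = 1 + max(1, 2) = 3
  height(9) = 1 + max(1, 3) = 4
Height = 4


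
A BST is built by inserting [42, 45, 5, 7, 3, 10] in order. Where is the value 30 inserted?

Starting tree (level order): [42, 5, 45, 3, 7, None, None, None, None, None, 10]
Insertion path: 42 -> 5 -> 7 -> 10
Result: insert 30 as right child of 10
Final tree (level order): [42, 5, 45, 3, 7, None, None, None, None, None, 10, None, 30]


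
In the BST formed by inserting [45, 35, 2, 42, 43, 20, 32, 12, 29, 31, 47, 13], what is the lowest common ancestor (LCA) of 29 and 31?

Tree insertion order: [45, 35, 2, 42, 43, 20, 32, 12, 29, 31, 47, 13]
Tree (level-order array): [45, 35, 47, 2, 42, None, None, None, 20, None, 43, 12, 32, None, None, None, 13, 29, None, None, None, None, 31]
In a BST, the LCA of p=29, q=31 is the first node v on the
root-to-leaf path with p <= v <= q (go left if both < v, right if both > v).
Walk from root:
  at 45: both 29 and 31 < 45, go left
  at 35: both 29 and 31 < 35, go left
  at 2: both 29 and 31 > 2, go right
  at 20: both 29 and 31 > 20, go right
  at 32: both 29 and 31 < 32, go left
  at 29: 29 <= 29 <= 31, this is the LCA
LCA = 29


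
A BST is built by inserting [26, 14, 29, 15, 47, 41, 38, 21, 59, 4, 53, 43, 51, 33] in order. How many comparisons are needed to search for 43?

Search path for 43: 26 -> 29 -> 47 -> 41 -> 43
Found: True
Comparisons: 5


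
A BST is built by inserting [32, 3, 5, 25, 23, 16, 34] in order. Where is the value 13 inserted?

Starting tree (level order): [32, 3, 34, None, 5, None, None, None, 25, 23, None, 16]
Insertion path: 32 -> 3 -> 5 -> 25 -> 23 -> 16
Result: insert 13 as left child of 16
Final tree (level order): [32, 3, 34, None, 5, None, None, None, 25, 23, None, 16, None, 13]


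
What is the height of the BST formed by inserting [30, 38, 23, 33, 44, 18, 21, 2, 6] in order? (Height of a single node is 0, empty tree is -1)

Insertion order: [30, 38, 23, 33, 44, 18, 21, 2, 6]
Tree (level-order array): [30, 23, 38, 18, None, 33, 44, 2, 21, None, None, None, None, None, 6]
Compute height bottom-up (empty subtree = -1):
  height(6) = 1 + max(-1, -1) = 0
  height(2) = 1 + max(-1, 0) = 1
  height(21) = 1 + max(-1, -1) = 0
  height(18) = 1 + max(1, 0) = 2
  height(23) = 1 + max(2, -1) = 3
  height(33) = 1 + max(-1, -1) = 0
  height(44) = 1 + max(-1, -1) = 0
  height(38) = 1 + max(0, 0) = 1
  height(30) = 1 + max(3, 1) = 4
Height = 4


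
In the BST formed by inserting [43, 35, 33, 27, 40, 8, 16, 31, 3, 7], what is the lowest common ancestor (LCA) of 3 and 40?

Tree insertion order: [43, 35, 33, 27, 40, 8, 16, 31, 3, 7]
Tree (level-order array): [43, 35, None, 33, 40, 27, None, None, None, 8, 31, 3, 16, None, None, None, 7]
In a BST, the LCA of p=3, q=40 is the first node v on the
root-to-leaf path with p <= v <= q (go left if both < v, right if both > v).
Walk from root:
  at 43: both 3 and 40 < 43, go left
  at 35: 3 <= 35 <= 40, this is the LCA
LCA = 35


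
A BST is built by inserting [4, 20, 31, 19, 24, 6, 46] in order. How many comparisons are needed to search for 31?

Search path for 31: 4 -> 20 -> 31
Found: True
Comparisons: 3


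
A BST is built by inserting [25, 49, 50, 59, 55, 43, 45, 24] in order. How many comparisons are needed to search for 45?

Search path for 45: 25 -> 49 -> 43 -> 45
Found: True
Comparisons: 4


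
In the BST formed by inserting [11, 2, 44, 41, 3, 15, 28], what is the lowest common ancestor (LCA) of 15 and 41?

Tree insertion order: [11, 2, 44, 41, 3, 15, 28]
Tree (level-order array): [11, 2, 44, None, 3, 41, None, None, None, 15, None, None, 28]
In a BST, the LCA of p=15, q=41 is the first node v on the
root-to-leaf path with p <= v <= q (go left if both < v, right if both > v).
Walk from root:
  at 11: both 15 and 41 > 11, go right
  at 44: both 15 and 41 < 44, go left
  at 41: 15 <= 41 <= 41, this is the LCA
LCA = 41


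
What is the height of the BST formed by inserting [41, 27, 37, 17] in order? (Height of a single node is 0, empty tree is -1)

Insertion order: [41, 27, 37, 17]
Tree (level-order array): [41, 27, None, 17, 37]
Compute height bottom-up (empty subtree = -1):
  height(17) = 1 + max(-1, -1) = 0
  height(37) = 1 + max(-1, -1) = 0
  height(27) = 1 + max(0, 0) = 1
  height(41) = 1 + max(1, -1) = 2
Height = 2


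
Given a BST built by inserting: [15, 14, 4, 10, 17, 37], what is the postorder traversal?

Tree insertion order: [15, 14, 4, 10, 17, 37]
Tree (level-order array): [15, 14, 17, 4, None, None, 37, None, 10]
Postorder traversal: [10, 4, 14, 37, 17, 15]


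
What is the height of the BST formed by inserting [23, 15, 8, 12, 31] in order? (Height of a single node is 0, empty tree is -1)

Insertion order: [23, 15, 8, 12, 31]
Tree (level-order array): [23, 15, 31, 8, None, None, None, None, 12]
Compute height bottom-up (empty subtree = -1):
  height(12) = 1 + max(-1, -1) = 0
  height(8) = 1 + max(-1, 0) = 1
  height(15) = 1 + max(1, -1) = 2
  height(31) = 1 + max(-1, -1) = 0
  height(23) = 1 + max(2, 0) = 3
Height = 3


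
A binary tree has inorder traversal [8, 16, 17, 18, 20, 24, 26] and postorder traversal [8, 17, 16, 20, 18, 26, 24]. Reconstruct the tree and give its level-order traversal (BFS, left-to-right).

Inorder:   [8, 16, 17, 18, 20, 24, 26]
Postorder: [8, 17, 16, 20, 18, 26, 24]
Algorithm: postorder visits root last, so walk postorder right-to-left;
each value is the root of the current inorder slice — split it at that
value, recurse on the right subtree first, then the left.
Recursive splits:
  root=24; inorder splits into left=[8, 16, 17, 18, 20], right=[26]
  root=26; inorder splits into left=[], right=[]
  root=18; inorder splits into left=[8, 16, 17], right=[20]
  root=20; inorder splits into left=[], right=[]
  root=16; inorder splits into left=[8], right=[17]
  root=17; inorder splits into left=[], right=[]
  root=8; inorder splits into left=[], right=[]
Reconstructed level-order: [24, 18, 26, 16, 20, 8, 17]


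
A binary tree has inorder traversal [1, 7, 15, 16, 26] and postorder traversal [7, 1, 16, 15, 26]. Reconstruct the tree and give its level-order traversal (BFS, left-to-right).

Inorder:   [1, 7, 15, 16, 26]
Postorder: [7, 1, 16, 15, 26]
Algorithm: postorder visits root last, so walk postorder right-to-left;
each value is the root of the current inorder slice — split it at that
value, recurse on the right subtree first, then the left.
Recursive splits:
  root=26; inorder splits into left=[1, 7, 15, 16], right=[]
  root=15; inorder splits into left=[1, 7], right=[16]
  root=16; inorder splits into left=[], right=[]
  root=1; inorder splits into left=[], right=[7]
  root=7; inorder splits into left=[], right=[]
Reconstructed level-order: [26, 15, 1, 16, 7]


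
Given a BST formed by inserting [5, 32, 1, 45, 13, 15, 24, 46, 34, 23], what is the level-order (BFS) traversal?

Tree insertion order: [5, 32, 1, 45, 13, 15, 24, 46, 34, 23]
Tree (level-order array): [5, 1, 32, None, None, 13, 45, None, 15, 34, 46, None, 24, None, None, None, None, 23]
BFS from the root, enqueuing left then right child of each popped node:
  queue [5] -> pop 5, enqueue [1, 32], visited so far: [5]
  queue [1, 32] -> pop 1, enqueue [none], visited so far: [5, 1]
  queue [32] -> pop 32, enqueue [13, 45], visited so far: [5, 1, 32]
  queue [13, 45] -> pop 13, enqueue [15], visited so far: [5, 1, 32, 13]
  queue [45, 15] -> pop 45, enqueue [34, 46], visited so far: [5, 1, 32, 13, 45]
  queue [15, 34, 46] -> pop 15, enqueue [24], visited so far: [5, 1, 32, 13, 45, 15]
  queue [34, 46, 24] -> pop 34, enqueue [none], visited so far: [5, 1, 32, 13, 45, 15, 34]
  queue [46, 24] -> pop 46, enqueue [none], visited so far: [5, 1, 32, 13, 45, 15, 34, 46]
  queue [24] -> pop 24, enqueue [23], visited so far: [5, 1, 32, 13, 45, 15, 34, 46, 24]
  queue [23] -> pop 23, enqueue [none], visited so far: [5, 1, 32, 13, 45, 15, 34, 46, 24, 23]
Result: [5, 1, 32, 13, 45, 15, 34, 46, 24, 23]


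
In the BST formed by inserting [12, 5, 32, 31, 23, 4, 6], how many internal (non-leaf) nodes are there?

Tree built from: [12, 5, 32, 31, 23, 4, 6]
Tree (level-order array): [12, 5, 32, 4, 6, 31, None, None, None, None, None, 23]
Rule: An internal node has at least one child.
Per-node child counts:
  node 12: 2 child(ren)
  node 5: 2 child(ren)
  node 4: 0 child(ren)
  node 6: 0 child(ren)
  node 32: 1 child(ren)
  node 31: 1 child(ren)
  node 23: 0 child(ren)
Matching nodes: [12, 5, 32, 31]
Count of internal (non-leaf) nodes: 4


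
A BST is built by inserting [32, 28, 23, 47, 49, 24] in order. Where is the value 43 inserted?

Starting tree (level order): [32, 28, 47, 23, None, None, 49, None, 24]
Insertion path: 32 -> 47
Result: insert 43 as left child of 47
Final tree (level order): [32, 28, 47, 23, None, 43, 49, None, 24]


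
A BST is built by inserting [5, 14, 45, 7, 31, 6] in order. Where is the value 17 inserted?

Starting tree (level order): [5, None, 14, 7, 45, 6, None, 31]
Insertion path: 5 -> 14 -> 45 -> 31
Result: insert 17 as left child of 31
Final tree (level order): [5, None, 14, 7, 45, 6, None, 31, None, None, None, 17]


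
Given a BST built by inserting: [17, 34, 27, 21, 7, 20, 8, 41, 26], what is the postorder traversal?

Tree insertion order: [17, 34, 27, 21, 7, 20, 8, 41, 26]
Tree (level-order array): [17, 7, 34, None, 8, 27, 41, None, None, 21, None, None, None, 20, 26]
Postorder traversal: [8, 7, 20, 26, 21, 27, 41, 34, 17]


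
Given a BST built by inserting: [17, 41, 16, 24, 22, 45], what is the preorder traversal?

Tree insertion order: [17, 41, 16, 24, 22, 45]
Tree (level-order array): [17, 16, 41, None, None, 24, 45, 22]
Preorder traversal: [17, 16, 41, 24, 22, 45]


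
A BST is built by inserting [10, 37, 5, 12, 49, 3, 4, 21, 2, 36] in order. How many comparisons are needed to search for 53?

Search path for 53: 10 -> 37 -> 49
Found: False
Comparisons: 3


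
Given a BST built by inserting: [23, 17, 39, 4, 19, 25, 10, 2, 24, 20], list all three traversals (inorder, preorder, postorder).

Tree insertion order: [23, 17, 39, 4, 19, 25, 10, 2, 24, 20]
Tree (level-order array): [23, 17, 39, 4, 19, 25, None, 2, 10, None, 20, 24]
Inorder (L, root, R): [2, 4, 10, 17, 19, 20, 23, 24, 25, 39]
Preorder (root, L, R): [23, 17, 4, 2, 10, 19, 20, 39, 25, 24]
Postorder (L, R, root): [2, 10, 4, 20, 19, 17, 24, 25, 39, 23]


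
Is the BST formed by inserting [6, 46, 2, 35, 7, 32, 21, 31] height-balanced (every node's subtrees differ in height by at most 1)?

Tree (level-order array): [6, 2, 46, None, None, 35, None, 7, None, None, 32, 21, None, None, 31]
Definition: a tree is height-balanced if, at every node, |h(left) - h(right)| <= 1 (empty subtree has height -1).
Bottom-up per-node check:
  node 2: h_left=-1, h_right=-1, diff=0 [OK], height=0
  node 31: h_left=-1, h_right=-1, diff=0 [OK], height=0
  node 21: h_left=-1, h_right=0, diff=1 [OK], height=1
  node 32: h_left=1, h_right=-1, diff=2 [FAIL (|1--1|=2 > 1)], height=2
  node 7: h_left=-1, h_right=2, diff=3 [FAIL (|-1-2|=3 > 1)], height=3
  node 35: h_left=3, h_right=-1, diff=4 [FAIL (|3--1|=4 > 1)], height=4
  node 46: h_left=4, h_right=-1, diff=5 [FAIL (|4--1|=5 > 1)], height=5
  node 6: h_left=0, h_right=5, diff=5 [FAIL (|0-5|=5 > 1)], height=6
Node 32 violates the condition: |1 - -1| = 2 > 1.
Result: Not balanced


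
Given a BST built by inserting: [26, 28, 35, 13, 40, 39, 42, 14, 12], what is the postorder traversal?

Tree insertion order: [26, 28, 35, 13, 40, 39, 42, 14, 12]
Tree (level-order array): [26, 13, 28, 12, 14, None, 35, None, None, None, None, None, 40, 39, 42]
Postorder traversal: [12, 14, 13, 39, 42, 40, 35, 28, 26]


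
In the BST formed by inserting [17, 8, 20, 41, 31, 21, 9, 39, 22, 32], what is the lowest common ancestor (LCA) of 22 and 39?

Tree insertion order: [17, 8, 20, 41, 31, 21, 9, 39, 22, 32]
Tree (level-order array): [17, 8, 20, None, 9, None, 41, None, None, 31, None, 21, 39, None, 22, 32]
In a BST, the LCA of p=22, q=39 is the first node v on the
root-to-leaf path with p <= v <= q (go left if both < v, right if both > v).
Walk from root:
  at 17: both 22 and 39 > 17, go right
  at 20: both 22 and 39 > 20, go right
  at 41: both 22 and 39 < 41, go left
  at 31: 22 <= 31 <= 39, this is the LCA
LCA = 31


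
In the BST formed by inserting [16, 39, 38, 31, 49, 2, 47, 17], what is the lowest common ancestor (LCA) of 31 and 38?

Tree insertion order: [16, 39, 38, 31, 49, 2, 47, 17]
Tree (level-order array): [16, 2, 39, None, None, 38, 49, 31, None, 47, None, 17]
In a BST, the LCA of p=31, q=38 is the first node v on the
root-to-leaf path with p <= v <= q (go left if both < v, right if both > v).
Walk from root:
  at 16: both 31 and 38 > 16, go right
  at 39: both 31 and 38 < 39, go left
  at 38: 31 <= 38 <= 38, this is the LCA
LCA = 38


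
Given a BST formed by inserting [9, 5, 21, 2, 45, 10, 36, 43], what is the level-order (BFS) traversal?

Tree insertion order: [9, 5, 21, 2, 45, 10, 36, 43]
Tree (level-order array): [9, 5, 21, 2, None, 10, 45, None, None, None, None, 36, None, None, 43]
BFS from the root, enqueuing left then right child of each popped node:
  queue [9] -> pop 9, enqueue [5, 21], visited so far: [9]
  queue [5, 21] -> pop 5, enqueue [2], visited so far: [9, 5]
  queue [21, 2] -> pop 21, enqueue [10, 45], visited so far: [9, 5, 21]
  queue [2, 10, 45] -> pop 2, enqueue [none], visited so far: [9, 5, 21, 2]
  queue [10, 45] -> pop 10, enqueue [none], visited so far: [9, 5, 21, 2, 10]
  queue [45] -> pop 45, enqueue [36], visited so far: [9, 5, 21, 2, 10, 45]
  queue [36] -> pop 36, enqueue [43], visited so far: [9, 5, 21, 2, 10, 45, 36]
  queue [43] -> pop 43, enqueue [none], visited so far: [9, 5, 21, 2, 10, 45, 36, 43]
Result: [9, 5, 21, 2, 10, 45, 36, 43]


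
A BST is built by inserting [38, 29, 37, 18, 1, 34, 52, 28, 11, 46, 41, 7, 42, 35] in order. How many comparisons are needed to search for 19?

Search path for 19: 38 -> 29 -> 18 -> 28
Found: False
Comparisons: 4


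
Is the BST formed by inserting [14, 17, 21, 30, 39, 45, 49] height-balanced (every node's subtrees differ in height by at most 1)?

Tree (level-order array): [14, None, 17, None, 21, None, 30, None, 39, None, 45, None, 49]
Definition: a tree is height-balanced if, at every node, |h(left) - h(right)| <= 1 (empty subtree has height -1).
Bottom-up per-node check:
  node 49: h_left=-1, h_right=-1, diff=0 [OK], height=0
  node 45: h_left=-1, h_right=0, diff=1 [OK], height=1
  node 39: h_left=-1, h_right=1, diff=2 [FAIL (|-1-1|=2 > 1)], height=2
  node 30: h_left=-1, h_right=2, diff=3 [FAIL (|-1-2|=3 > 1)], height=3
  node 21: h_left=-1, h_right=3, diff=4 [FAIL (|-1-3|=4 > 1)], height=4
  node 17: h_left=-1, h_right=4, diff=5 [FAIL (|-1-4|=5 > 1)], height=5
  node 14: h_left=-1, h_right=5, diff=6 [FAIL (|-1-5|=6 > 1)], height=6
Node 39 violates the condition: |-1 - 1| = 2 > 1.
Result: Not balanced


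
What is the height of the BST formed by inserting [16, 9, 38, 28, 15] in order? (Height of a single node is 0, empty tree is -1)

Insertion order: [16, 9, 38, 28, 15]
Tree (level-order array): [16, 9, 38, None, 15, 28]
Compute height bottom-up (empty subtree = -1):
  height(15) = 1 + max(-1, -1) = 0
  height(9) = 1 + max(-1, 0) = 1
  height(28) = 1 + max(-1, -1) = 0
  height(38) = 1 + max(0, -1) = 1
  height(16) = 1 + max(1, 1) = 2
Height = 2


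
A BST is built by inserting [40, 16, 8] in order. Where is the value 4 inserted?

Starting tree (level order): [40, 16, None, 8]
Insertion path: 40 -> 16 -> 8
Result: insert 4 as left child of 8
Final tree (level order): [40, 16, None, 8, None, 4]


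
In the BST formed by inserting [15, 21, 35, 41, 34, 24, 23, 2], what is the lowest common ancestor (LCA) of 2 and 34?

Tree insertion order: [15, 21, 35, 41, 34, 24, 23, 2]
Tree (level-order array): [15, 2, 21, None, None, None, 35, 34, 41, 24, None, None, None, 23]
In a BST, the LCA of p=2, q=34 is the first node v on the
root-to-leaf path with p <= v <= q (go left if both < v, right if both > v).
Walk from root:
  at 15: 2 <= 15 <= 34, this is the LCA
LCA = 15


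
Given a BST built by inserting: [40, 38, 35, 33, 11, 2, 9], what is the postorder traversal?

Tree insertion order: [40, 38, 35, 33, 11, 2, 9]
Tree (level-order array): [40, 38, None, 35, None, 33, None, 11, None, 2, None, None, 9]
Postorder traversal: [9, 2, 11, 33, 35, 38, 40]


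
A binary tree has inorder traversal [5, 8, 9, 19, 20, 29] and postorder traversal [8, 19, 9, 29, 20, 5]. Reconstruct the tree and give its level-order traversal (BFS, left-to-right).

Inorder:   [5, 8, 9, 19, 20, 29]
Postorder: [8, 19, 9, 29, 20, 5]
Algorithm: postorder visits root last, so walk postorder right-to-left;
each value is the root of the current inorder slice — split it at that
value, recurse on the right subtree first, then the left.
Recursive splits:
  root=5; inorder splits into left=[], right=[8, 9, 19, 20, 29]
  root=20; inorder splits into left=[8, 9, 19], right=[29]
  root=29; inorder splits into left=[], right=[]
  root=9; inorder splits into left=[8], right=[19]
  root=19; inorder splits into left=[], right=[]
  root=8; inorder splits into left=[], right=[]
Reconstructed level-order: [5, 20, 9, 29, 8, 19]


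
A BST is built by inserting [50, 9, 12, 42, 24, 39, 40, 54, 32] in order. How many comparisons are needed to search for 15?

Search path for 15: 50 -> 9 -> 12 -> 42 -> 24
Found: False
Comparisons: 5


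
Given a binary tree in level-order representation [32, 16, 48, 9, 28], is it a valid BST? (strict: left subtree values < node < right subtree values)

Level-order array: [32, 16, 48, 9, 28]
Validate using subtree bounds (lo, hi): at each node, require lo < value < hi,
then recurse left with hi=value and right with lo=value.
Preorder trace (stopping at first violation):
  at node 32 with bounds (-inf, +inf): OK
  at node 16 with bounds (-inf, 32): OK
  at node 9 with bounds (-inf, 16): OK
  at node 28 with bounds (16, 32): OK
  at node 48 with bounds (32, +inf): OK
No violation found at any node.
Result: Valid BST


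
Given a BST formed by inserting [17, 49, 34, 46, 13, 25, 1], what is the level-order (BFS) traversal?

Tree insertion order: [17, 49, 34, 46, 13, 25, 1]
Tree (level-order array): [17, 13, 49, 1, None, 34, None, None, None, 25, 46]
BFS from the root, enqueuing left then right child of each popped node:
  queue [17] -> pop 17, enqueue [13, 49], visited so far: [17]
  queue [13, 49] -> pop 13, enqueue [1], visited so far: [17, 13]
  queue [49, 1] -> pop 49, enqueue [34], visited so far: [17, 13, 49]
  queue [1, 34] -> pop 1, enqueue [none], visited so far: [17, 13, 49, 1]
  queue [34] -> pop 34, enqueue [25, 46], visited so far: [17, 13, 49, 1, 34]
  queue [25, 46] -> pop 25, enqueue [none], visited so far: [17, 13, 49, 1, 34, 25]
  queue [46] -> pop 46, enqueue [none], visited so far: [17, 13, 49, 1, 34, 25, 46]
Result: [17, 13, 49, 1, 34, 25, 46]


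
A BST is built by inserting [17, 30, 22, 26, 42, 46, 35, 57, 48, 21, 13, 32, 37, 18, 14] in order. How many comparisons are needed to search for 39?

Search path for 39: 17 -> 30 -> 42 -> 35 -> 37
Found: False
Comparisons: 5


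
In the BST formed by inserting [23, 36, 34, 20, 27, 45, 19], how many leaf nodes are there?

Tree built from: [23, 36, 34, 20, 27, 45, 19]
Tree (level-order array): [23, 20, 36, 19, None, 34, 45, None, None, 27]
Rule: A leaf has 0 children.
Per-node child counts:
  node 23: 2 child(ren)
  node 20: 1 child(ren)
  node 19: 0 child(ren)
  node 36: 2 child(ren)
  node 34: 1 child(ren)
  node 27: 0 child(ren)
  node 45: 0 child(ren)
Matching nodes: [19, 27, 45]
Count of leaf nodes: 3


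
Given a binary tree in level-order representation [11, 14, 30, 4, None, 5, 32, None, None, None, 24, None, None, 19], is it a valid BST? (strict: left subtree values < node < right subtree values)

Level-order array: [11, 14, 30, 4, None, 5, 32, None, None, None, 24, None, None, 19]
Validate using subtree bounds (lo, hi): at each node, require lo < value < hi,
then recurse left with hi=value and right with lo=value.
Preorder trace (stopping at first violation):
  at node 11 with bounds (-inf, +inf): OK
  at node 14 with bounds (-inf, 11): VIOLATION
Node 14 violates its bound: not (-inf < 14 < 11).
Result: Not a valid BST


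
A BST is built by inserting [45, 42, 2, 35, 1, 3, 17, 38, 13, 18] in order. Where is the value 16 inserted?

Starting tree (level order): [45, 42, None, 2, None, 1, 35, None, None, 3, 38, None, 17, None, None, 13, 18]
Insertion path: 45 -> 42 -> 2 -> 35 -> 3 -> 17 -> 13
Result: insert 16 as right child of 13
Final tree (level order): [45, 42, None, 2, None, 1, 35, None, None, 3, 38, None, 17, None, None, 13, 18, None, 16]


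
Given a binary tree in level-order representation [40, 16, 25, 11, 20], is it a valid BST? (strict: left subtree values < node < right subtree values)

Level-order array: [40, 16, 25, 11, 20]
Validate using subtree bounds (lo, hi): at each node, require lo < value < hi,
then recurse left with hi=value and right with lo=value.
Preorder trace (stopping at first violation):
  at node 40 with bounds (-inf, +inf): OK
  at node 16 with bounds (-inf, 40): OK
  at node 11 with bounds (-inf, 16): OK
  at node 20 with bounds (16, 40): OK
  at node 25 with bounds (40, +inf): VIOLATION
Node 25 violates its bound: not (40 < 25 < +inf).
Result: Not a valid BST


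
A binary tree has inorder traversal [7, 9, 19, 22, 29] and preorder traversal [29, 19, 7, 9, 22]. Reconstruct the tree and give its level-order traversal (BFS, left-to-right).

Inorder:  [7, 9, 19, 22, 29]
Preorder: [29, 19, 7, 9, 22]
Algorithm: preorder visits root first, so consume preorder in order;
for each root, split the current inorder slice at that value into
left-subtree inorder and right-subtree inorder, then recurse.
Recursive splits:
  root=29; inorder splits into left=[7, 9, 19, 22], right=[]
  root=19; inorder splits into left=[7, 9], right=[22]
  root=7; inorder splits into left=[], right=[9]
  root=9; inorder splits into left=[], right=[]
  root=22; inorder splits into left=[], right=[]
Reconstructed level-order: [29, 19, 7, 22, 9]


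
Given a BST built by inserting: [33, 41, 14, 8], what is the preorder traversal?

Tree insertion order: [33, 41, 14, 8]
Tree (level-order array): [33, 14, 41, 8]
Preorder traversal: [33, 14, 8, 41]


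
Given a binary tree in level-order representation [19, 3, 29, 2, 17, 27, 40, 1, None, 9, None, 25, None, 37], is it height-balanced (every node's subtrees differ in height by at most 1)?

Tree (level-order array): [19, 3, 29, 2, 17, 27, 40, 1, None, 9, None, 25, None, 37]
Definition: a tree is height-balanced if, at every node, |h(left) - h(right)| <= 1 (empty subtree has height -1).
Bottom-up per-node check:
  node 1: h_left=-1, h_right=-1, diff=0 [OK], height=0
  node 2: h_left=0, h_right=-1, diff=1 [OK], height=1
  node 9: h_left=-1, h_right=-1, diff=0 [OK], height=0
  node 17: h_left=0, h_right=-1, diff=1 [OK], height=1
  node 3: h_left=1, h_right=1, diff=0 [OK], height=2
  node 25: h_left=-1, h_right=-1, diff=0 [OK], height=0
  node 27: h_left=0, h_right=-1, diff=1 [OK], height=1
  node 37: h_left=-1, h_right=-1, diff=0 [OK], height=0
  node 40: h_left=0, h_right=-1, diff=1 [OK], height=1
  node 29: h_left=1, h_right=1, diff=0 [OK], height=2
  node 19: h_left=2, h_right=2, diff=0 [OK], height=3
All nodes satisfy the balance condition.
Result: Balanced
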